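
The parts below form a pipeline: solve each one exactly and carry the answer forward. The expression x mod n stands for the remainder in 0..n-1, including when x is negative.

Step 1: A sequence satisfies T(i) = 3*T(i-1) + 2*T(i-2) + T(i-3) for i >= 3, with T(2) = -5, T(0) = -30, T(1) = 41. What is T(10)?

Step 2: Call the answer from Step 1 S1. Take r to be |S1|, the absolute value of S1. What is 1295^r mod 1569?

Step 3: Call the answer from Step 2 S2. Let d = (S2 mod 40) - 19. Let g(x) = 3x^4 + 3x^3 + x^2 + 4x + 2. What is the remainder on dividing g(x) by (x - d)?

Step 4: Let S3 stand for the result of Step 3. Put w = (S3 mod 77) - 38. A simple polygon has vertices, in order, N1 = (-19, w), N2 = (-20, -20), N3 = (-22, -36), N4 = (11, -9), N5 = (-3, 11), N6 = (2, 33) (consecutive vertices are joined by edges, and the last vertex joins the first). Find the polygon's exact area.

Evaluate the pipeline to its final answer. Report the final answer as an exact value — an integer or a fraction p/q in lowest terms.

828

Step 1: T(3) = 3*(-5) + 2*(41) + 1*(-30) = 37; iterating: T(3)=37, T(4)=142, T(5)=495, T(6)=1806, T(7)=6550, T(8)=23757, T(9)=86177, T(10)=312595; answer 312595
Step 2: S1 = 312595; r = 312595; squarings mod 1569: 1295^1=1295, 1295^2=1333, 1295^4=781, 1295^8=1189, 1295^16=52, 1295^32=1135, 1295^64=76, 1295^128=1069, 1295^256=529, 1295^512=559, 1295^1024=250, 1295^2048=1309, 1295^4096=133, 1295^8192=430, 1295^16384=1327, 1295^32768=511, 1295^65536=667, 1295^131072=862, 1295^262144=907; 1295^312595 = 1295^1 * 1295^2 * 1295^16 * 1295^256 * 1295^1024 * 1295^16384 * 1295^32768 * 1295^262144 = 998 (mod 1569); answer 998
Step 3: S2 = 998; d = 19; remainder = value at the root: 3*(19)^4 + 3*(19)^3 + 1*(19)^2 + 4*(19)^1 + 2 = (390963) + (20577) + (361) + (76) + (2) = 411979; answer 411979
Step 4: S3 = 411979; w = -9; cross terms: (-19*-20 - -20*-9)=200, (-20*-36 - -22*-20)=280, (-22*-9 - 11*-36)=594, (11*11 - -3*-9)=94, (-3*33 - 2*11)=-121, (2*-9 - -19*33)=609; twice the area = |1656| = 1656; area = 828; answer 828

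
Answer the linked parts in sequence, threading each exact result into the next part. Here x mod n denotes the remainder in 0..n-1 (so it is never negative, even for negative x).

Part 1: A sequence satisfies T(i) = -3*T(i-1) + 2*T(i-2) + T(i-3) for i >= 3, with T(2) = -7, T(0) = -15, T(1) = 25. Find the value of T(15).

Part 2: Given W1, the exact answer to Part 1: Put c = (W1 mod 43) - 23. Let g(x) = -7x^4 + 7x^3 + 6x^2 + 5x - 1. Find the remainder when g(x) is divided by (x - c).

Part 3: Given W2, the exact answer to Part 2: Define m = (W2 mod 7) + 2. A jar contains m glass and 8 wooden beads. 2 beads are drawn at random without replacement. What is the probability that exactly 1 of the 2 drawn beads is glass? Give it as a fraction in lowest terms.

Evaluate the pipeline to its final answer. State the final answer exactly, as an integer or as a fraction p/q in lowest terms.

Part 1: T(3) = -3*(-7) + 2*(25) + 1*(-15) = 56; iterating: T(3)=56, T(4)=-157, T(5)=576, T(6)=-1986, T(7)=6953, T(8)=-24255, T(9)=84685, T(10)=-295612, T(11)=1031951, T(12)=-3602392, T(13)=12575466, T(14)=-43899231, T(15)=153246233; answer 153246233
Part 2: W1 = 153246233; c = 15; remainder = value at the root: -7*(15)^4 + 7*(15)^3 + 6*(15)^2 + 5*(15)^1 - 1 = (-354375) + (23625) + (1350) + (75) + (-1) = -329326; answer -329326
Part 3: W2 = -329326; m = 5; total draws C(13,2) = 78; favorable C(5,1)*C(8,1) = 40; P = 20/39; answer 20/39

20/39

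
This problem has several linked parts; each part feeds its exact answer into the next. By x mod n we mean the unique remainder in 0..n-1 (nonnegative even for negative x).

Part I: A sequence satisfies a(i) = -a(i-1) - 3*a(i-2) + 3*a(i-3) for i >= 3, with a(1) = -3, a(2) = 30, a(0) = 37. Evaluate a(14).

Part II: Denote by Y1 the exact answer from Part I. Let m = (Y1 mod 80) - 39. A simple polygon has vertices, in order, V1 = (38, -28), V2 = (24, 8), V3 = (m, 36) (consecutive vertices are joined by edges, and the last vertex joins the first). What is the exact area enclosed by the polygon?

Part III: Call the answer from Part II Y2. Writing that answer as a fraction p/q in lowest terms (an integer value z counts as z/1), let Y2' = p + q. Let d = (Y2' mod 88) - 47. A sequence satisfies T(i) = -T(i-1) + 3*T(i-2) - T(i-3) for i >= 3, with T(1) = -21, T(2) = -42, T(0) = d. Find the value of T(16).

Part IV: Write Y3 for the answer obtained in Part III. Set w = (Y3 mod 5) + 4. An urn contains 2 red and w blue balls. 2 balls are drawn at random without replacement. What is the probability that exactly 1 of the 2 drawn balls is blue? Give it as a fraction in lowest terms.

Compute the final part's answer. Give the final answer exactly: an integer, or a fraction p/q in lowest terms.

8/15

Part I: a(3) = -1*(30) - 3*(-3) + 3*(37) = 90; iterating: a(3)=90, a(4)=-189, a(5)=9, a(6)=828, a(7)=-1422, a(8)=-1035, a(9)=7785, a(10)=-8946, a(11)=-17514, a(12)=67707, a(13)=-42003, a(14)=-213660; answer -213660
Part II: Y1 = -213660; m = -19; cross terms: (38*8 - 24*-28)=976, (24*36 - -19*8)=1016, (-19*-28 - 38*36)=-836; twice the area = |1156| = 1156; area = 578; answer 578
Part III: Y2 = 578; threaded value p + q = 579; d = 4; T(3) = -1*(-42) + 3*(-21) - 1*(4) = -25; iterating: T(3)=-25, T(4)=-80, T(5)=47, T(6)=-262, T(7)=483, T(8)=-1316, T(9)=3027, T(10)=-7458, T(11)=17855, T(12)=-43256, T(13)=104279, T(14)=-251902, T(15)=607995, T(16)=-1467980; answer -1467980
Part IV: Y3 = -1467980; w = 4; total draws C(6,2) = 15; favorable C(4,1)*C(2,1) = 8; P = 8/15; answer 8/15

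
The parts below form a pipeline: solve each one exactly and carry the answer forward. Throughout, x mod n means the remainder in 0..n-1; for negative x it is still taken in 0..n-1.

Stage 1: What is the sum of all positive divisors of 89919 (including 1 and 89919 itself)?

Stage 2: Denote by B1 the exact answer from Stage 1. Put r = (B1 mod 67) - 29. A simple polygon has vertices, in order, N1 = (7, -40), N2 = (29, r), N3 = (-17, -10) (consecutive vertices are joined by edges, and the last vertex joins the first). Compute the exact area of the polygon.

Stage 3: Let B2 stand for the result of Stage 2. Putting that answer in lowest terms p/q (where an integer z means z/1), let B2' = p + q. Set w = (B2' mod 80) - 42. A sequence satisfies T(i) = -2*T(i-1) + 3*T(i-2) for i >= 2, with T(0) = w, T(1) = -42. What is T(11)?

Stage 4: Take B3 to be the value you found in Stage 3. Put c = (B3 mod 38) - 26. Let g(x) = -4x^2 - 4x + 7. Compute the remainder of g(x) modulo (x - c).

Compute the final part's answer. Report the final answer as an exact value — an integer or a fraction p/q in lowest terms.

-113

Stage 1: 89919 = 3^2 * 97 * 103; sigma = (1 + 3 + 9) * (1 + 97) * (1 + 103) = 13 * 98 * 104 = 132496; answer 132496
Stage 2: B1 = 132496; r = 8; cross terms: (7*8 - 29*-40)=1216, (29*-10 - -17*8)=-154, (-17*-40 - 7*-10)=750; twice the area = |1812| = 1812; area = 906; answer 906
Stage 3: B2 = 906; threaded value p + q = 907; w = -15; T(2) = -2*(-42) + 3*(-15) = 39; iterating: T(2)=39, T(3)=-204, T(4)=525, T(5)=-1662, T(6)=4899, T(7)=-14784, T(8)=44265, T(9)=-132882, T(10)=398559, T(11)=-1195764; answer -1195764
Stage 4: B3 = -1195764; c = -6; remainder = value at the root: -4*(-6)^2 - 4*(-6)^1 + 7 = (-144) + (24) + (7) = -113; answer -113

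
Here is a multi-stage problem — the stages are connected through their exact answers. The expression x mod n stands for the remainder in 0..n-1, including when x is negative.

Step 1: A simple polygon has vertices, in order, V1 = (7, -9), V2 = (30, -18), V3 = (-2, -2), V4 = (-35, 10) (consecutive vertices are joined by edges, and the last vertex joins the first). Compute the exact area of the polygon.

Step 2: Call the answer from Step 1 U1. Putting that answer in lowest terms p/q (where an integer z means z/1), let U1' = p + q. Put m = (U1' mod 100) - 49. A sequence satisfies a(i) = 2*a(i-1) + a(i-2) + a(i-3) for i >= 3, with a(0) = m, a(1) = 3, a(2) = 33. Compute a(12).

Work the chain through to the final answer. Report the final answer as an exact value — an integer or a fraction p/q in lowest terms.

Step 1: cross terms: (7*-18 - 30*-9)=144, (30*-2 - -2*-18)=-96, (-2*10 - -35*-2)=-90, (-35*-9 - 7*10)=245; twice the area = |203| = 203; area = 203/2; answer 203/2
Step 2: U1 = 203/2; threaded value p + q = 205; m = -44; a(3) = 2*(33) + 1*(3) + 1*(-44) = 25; iterating: a(3)=25, a(4)=86, a(5)=230, a(6)=571, a(7)=1458, a(8)=3717, a(9)=9463, a(10)=24101, a(11)=61382, a(12)=156328; answer 156328

156328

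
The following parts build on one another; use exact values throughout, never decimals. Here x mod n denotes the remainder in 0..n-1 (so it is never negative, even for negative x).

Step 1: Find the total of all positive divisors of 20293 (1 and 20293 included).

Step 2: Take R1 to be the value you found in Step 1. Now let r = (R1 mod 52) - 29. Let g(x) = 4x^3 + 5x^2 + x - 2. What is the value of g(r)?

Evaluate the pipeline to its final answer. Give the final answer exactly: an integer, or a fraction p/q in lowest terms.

Step 1: 20293 = 7 * 13 * 223; sigma = (1 + 7) * (1 + 13) * (1 + 223) = 8 * 14 * 224 = 25088; answer 25088
Step 2: R1 = 25088; r = -5; 4*(-5)^3 + 5*(-5)^2 + 1*(-5)^1 - 2 = (-500) + (125) + (-5) + (-2) = -382; answer -382

-382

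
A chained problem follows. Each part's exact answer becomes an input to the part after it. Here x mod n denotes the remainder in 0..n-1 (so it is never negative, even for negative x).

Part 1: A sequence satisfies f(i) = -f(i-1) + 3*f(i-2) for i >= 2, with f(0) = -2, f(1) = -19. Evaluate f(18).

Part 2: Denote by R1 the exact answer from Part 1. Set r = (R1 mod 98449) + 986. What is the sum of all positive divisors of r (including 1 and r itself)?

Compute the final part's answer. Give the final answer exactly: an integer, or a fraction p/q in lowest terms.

17136

Part 1: f(2) = -1*(-19) + 3*(-2) = 13; iterating: f(2)=13, f(3)=-70, f(4)=109, f(5)=-319, f(6)=646, f(7)=-1603, f(8)=3541, f(9)=-8350, f(10)=18973, f(11)=-44023, f(12)=100942, f(13)=-233011, f(14)=535837, f(15)=-1234870, f(16)=2842381, f(17)=-6546991, f(18)=15074134; answer 15074134
Part 2: R1 = 15074134; r = 12423; 12423 = 3 * 41 * 101; sigma = (1 + 3) * (1 + 41) * (1 + 101) = 4 * 42 * 102 = 17136; answer 17136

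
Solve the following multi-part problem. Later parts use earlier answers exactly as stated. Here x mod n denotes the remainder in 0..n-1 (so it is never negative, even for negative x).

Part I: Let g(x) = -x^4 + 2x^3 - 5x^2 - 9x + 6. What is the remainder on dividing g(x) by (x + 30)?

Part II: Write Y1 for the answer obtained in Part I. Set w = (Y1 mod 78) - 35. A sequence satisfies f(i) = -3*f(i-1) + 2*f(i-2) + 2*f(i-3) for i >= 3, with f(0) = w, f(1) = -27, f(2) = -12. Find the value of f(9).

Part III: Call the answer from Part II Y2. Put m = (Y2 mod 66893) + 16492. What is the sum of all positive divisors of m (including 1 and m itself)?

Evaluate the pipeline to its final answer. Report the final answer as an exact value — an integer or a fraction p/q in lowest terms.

Part I: remainder = value at the root: -1*(-30)^4 + 2*(-30)^3 - 5*(-30)^2 - 9*(-30)^1 + 6 = (-810000) + (-54000) + (-4500) + (270) + (6) = -868224; answer -868224
Part II: Y1 = -868224; w = 37; f(3) = -3*(-12) + 2*(-27) + 2*(37) = 56; iterating: f(3)=56, f(4)=-246, f(5)=826, f(6)=-2858, f(7)=9734, f(8)=-33266, f(9)=113550; answer 113550
Part III: Y2 = 113550; m = 63149; 63149 is prime, so its only divisors are 1 and 63149; sigma = 1 + 63149 = 63150; answer 63150

63150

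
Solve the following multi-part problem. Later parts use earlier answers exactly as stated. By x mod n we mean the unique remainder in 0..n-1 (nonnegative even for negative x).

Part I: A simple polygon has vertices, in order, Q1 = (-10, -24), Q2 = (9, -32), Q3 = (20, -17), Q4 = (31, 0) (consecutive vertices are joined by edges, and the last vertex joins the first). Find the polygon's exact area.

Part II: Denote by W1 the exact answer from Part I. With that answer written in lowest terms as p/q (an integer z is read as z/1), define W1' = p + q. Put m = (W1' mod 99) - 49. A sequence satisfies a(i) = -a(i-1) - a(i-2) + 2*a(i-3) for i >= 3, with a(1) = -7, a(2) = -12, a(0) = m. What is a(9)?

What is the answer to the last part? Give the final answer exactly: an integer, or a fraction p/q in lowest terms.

-451

Part I: cross terms: (-10*-32 - 9*-24)=536, (9*-17 - 20*-32)=487, (20*0 - 31*-17)=527, (31*-24 - -10*0)=-744; twice the area = |806| = 806; area = 403; answer 403
Part II: W1 = 403; threaded value p + q = 404; m = -41; a(3) = -1*(-12) - 1*(-7) + 2*(-41) = -63; iterating: a(3)=-63, a(4)=61, a(5)=-22, a(6)=-165, a(7)=309, a(8)=-188, a(9)=-451; answer -451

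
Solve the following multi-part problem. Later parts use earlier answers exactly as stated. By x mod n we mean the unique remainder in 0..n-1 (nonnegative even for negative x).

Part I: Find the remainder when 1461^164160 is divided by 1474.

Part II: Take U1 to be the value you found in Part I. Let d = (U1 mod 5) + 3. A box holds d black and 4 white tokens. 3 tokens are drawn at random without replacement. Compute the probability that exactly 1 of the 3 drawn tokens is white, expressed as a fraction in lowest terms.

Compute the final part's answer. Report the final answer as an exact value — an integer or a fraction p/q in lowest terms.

Part I: squarings mod 1474: 1461^1=1461, 1461^2=169, 1461^4=555, 1461^8=1433, 1461^16=207, 1461^32=103, 1461^64=291, 1461^128=663, 1461^256=317, 1461^512=257, 1461^1024=1193, 1461^2048=839, 1461^4096=823, 1461^8192=763, 1461^16384=1413, 1461^32768=773, 1461^65536=559, 1461^131072=1467; 1461^164160 = 1461^64 * 1461^256 * 1461^32768 * 1461^131072 = 947 (mod 1474); answer 947
Part II: U1 = 947; d = 5; total draws C(9,3) = 84; favorable C(4,1)*C(5,2) = 40; P = 10/21; answer 10/21

10/21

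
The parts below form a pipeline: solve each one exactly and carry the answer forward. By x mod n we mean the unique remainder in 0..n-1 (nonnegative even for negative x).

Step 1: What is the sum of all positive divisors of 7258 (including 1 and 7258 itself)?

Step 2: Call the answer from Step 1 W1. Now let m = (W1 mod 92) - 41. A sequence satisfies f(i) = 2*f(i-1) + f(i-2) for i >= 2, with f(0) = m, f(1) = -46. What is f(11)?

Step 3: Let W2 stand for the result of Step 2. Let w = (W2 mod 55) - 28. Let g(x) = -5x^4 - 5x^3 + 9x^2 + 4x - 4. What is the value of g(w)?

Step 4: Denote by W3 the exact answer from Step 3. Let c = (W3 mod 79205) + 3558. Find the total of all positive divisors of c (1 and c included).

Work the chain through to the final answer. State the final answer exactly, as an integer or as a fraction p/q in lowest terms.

Step 1: 7258 = 2 * 19 * 191; sigma = (1 + 2) * (1 + 19) * (1 + 191) = 3 * 20 * 192 = 11520; answer 11520
Step 2: W1 = 11520; m = -21; f(2) = 2*(-46) + 1*(-21) = -113; iterating: f(2)=-113, f(3)=-272, f(4)=-657, f(5)=-1586, f(6)=-3829, f(7)=-9244, f(8)=-22317, f(9)=-53878, f(10)=-130073, f(11)=-314024; answer -314024
Step 3: W2 = -314024; w = -2; -5*(-2)^4 - 5*(-2)^3 + 9*(-2)^2 + 4*(-2)^1 - 4 = (-80) + (40) + (36) + (-8) + (-4) = -16; answer -16
Step 4: W3 = -16; c = 82747; 82747 = 7 * 11821; sigma = (1 + 7) * (1 + 11821) = 8 * 11822 = 94576; answer 94576

94576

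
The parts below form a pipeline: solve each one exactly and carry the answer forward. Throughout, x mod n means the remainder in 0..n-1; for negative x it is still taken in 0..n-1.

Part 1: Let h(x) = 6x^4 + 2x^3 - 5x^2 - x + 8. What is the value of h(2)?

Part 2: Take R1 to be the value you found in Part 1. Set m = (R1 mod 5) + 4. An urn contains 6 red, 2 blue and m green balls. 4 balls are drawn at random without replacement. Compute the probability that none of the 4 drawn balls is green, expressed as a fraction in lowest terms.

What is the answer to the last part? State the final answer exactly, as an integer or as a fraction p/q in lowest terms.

2/39

Part 1: 6*(2)^4 + 2*(2)^3 - 5*(2)^2 - 1*(2)^1 + 8 = (96) + (16) + (-20) + (-2) + (8) = 98; answer 98
Part 2: R1 = 98; m = 7; total draws C(15,4) = 1365; favorable C(8,4) = 70; P = 2/39; answer 2/39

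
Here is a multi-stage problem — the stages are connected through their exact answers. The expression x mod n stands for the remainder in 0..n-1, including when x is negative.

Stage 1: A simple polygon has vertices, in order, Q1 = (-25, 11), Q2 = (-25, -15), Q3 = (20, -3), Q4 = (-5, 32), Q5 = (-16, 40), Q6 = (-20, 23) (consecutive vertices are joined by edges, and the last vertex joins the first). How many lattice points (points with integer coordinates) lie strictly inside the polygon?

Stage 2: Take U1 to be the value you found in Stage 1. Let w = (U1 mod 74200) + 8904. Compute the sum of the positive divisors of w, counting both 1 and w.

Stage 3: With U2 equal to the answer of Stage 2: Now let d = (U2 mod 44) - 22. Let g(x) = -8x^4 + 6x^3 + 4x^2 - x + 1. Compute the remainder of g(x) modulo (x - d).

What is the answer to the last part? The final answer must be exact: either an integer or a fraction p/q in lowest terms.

-157

Stage 1: cross terms: (-25*-15 - -25*11)=650, (-25*-3 - 20*-15)=375, (20*32 - -5*-3)=625, (-5*40 - -16*32)=312, (-16*23 - -20*40)=432, (-20*11 - -25*23)=355; twice the area = |2749| = 2749; area = 2749/2; boundary points = 26 + 3 + 5 + 1 + 1 + 1 = 37; strictly interior points = area - boundary/2 + 1 = 1357; answer 1357
Stage 2: U1 = 1357; w = 10261; 10261 = 31 * 331; sigma = (1 + 31) * (1 + 331) = 32 * 332 = 10624; answer 10624
Stage 3: U2 = 10624; d = -2; remainder = value at the root: -8*(-2)^4 + 6*(-2)^3 + 4*(-2)^2 - 1*(-2)^1 + 1 = (-128) + (-48) + (16) + (2) + (1) = -157; answer -157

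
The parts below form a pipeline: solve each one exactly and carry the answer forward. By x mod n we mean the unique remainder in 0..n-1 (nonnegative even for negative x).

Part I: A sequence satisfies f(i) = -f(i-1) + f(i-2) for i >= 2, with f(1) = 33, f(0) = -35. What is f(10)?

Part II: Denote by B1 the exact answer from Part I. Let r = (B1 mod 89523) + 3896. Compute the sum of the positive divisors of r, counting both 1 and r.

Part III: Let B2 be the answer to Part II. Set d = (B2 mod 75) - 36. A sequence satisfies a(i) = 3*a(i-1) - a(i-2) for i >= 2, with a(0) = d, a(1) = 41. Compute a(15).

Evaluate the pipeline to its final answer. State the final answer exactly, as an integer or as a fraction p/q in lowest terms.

34113640

Part I: f(2) = -1*(33) + 1*(-35) = -68; iterating: f(2)=-68, f(3)=101, f(4)=-169, f(5)=270, f(6)=-439, f(7)=709, f(8)=-1148, f(9)=1857, f(10)=-3005; answer -3005
Part II: B1 = -3005; r = 90414; 90414 = 2 * 3^2 * 5023; sigma = (1 + 2) * (1 + 3 + 9) * (1 + 5023) = 3 * 13 * 5024 = 195936; answer 195936
Part III: B2 = 195936; d = 0; a(2) = 3*(41) - 1*(0) = 123; iterating: a(2)=123, a(3)=328, a(4)=861, a(5)=2255, a(6)=5904, a(7)=15457, a(8)=40467, a(9)=105944, a(10)=277365, a(11)=726151, a(12)=1901088, a(13)=4977113, a(14)=13030251, a(15)=34113640; answer 34113640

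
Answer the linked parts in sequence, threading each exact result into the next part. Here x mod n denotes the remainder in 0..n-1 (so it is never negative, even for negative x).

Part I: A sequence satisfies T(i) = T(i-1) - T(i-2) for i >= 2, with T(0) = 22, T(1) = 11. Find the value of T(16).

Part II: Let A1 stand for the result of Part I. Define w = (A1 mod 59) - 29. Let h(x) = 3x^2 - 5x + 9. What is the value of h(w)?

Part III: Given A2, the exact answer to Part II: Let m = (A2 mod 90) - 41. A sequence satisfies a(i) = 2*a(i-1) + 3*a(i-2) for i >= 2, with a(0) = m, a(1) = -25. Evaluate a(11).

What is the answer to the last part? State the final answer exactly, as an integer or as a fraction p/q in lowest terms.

Part I: T(2) = 1*(11) - 1*(22) = -11; iterating: T(2)=-11, T(3)=-22, T(4)=-11, T(5)=11, T(6)=22, T(7)=11, T(8)=-11, T(9)=-22, T(10)=-11, T(11)=11, T(12)=22, T(13)=11, T(14)=-11, T(15)=-22, T(16)=-11; answer -11
Part II: A1 = -11; w = 19; 3*(19)^2 - 5*(19)^1 + 9 = (1083) + (-95) + (9) = 997; answer 997
Part III: A2 = 997; m = -34; a(2) = 2*(-25) + 3*(-34) = -152; iterating: a(2)=-152, a(3)=-379, a(4)=-1214, a(5)=-3565, a(6)=-10772, a(7)=-32239, a(8)=-96794, a(9)=-290305, a(10)=-870992, a(11)=-2612899; answer -2612899

-2612899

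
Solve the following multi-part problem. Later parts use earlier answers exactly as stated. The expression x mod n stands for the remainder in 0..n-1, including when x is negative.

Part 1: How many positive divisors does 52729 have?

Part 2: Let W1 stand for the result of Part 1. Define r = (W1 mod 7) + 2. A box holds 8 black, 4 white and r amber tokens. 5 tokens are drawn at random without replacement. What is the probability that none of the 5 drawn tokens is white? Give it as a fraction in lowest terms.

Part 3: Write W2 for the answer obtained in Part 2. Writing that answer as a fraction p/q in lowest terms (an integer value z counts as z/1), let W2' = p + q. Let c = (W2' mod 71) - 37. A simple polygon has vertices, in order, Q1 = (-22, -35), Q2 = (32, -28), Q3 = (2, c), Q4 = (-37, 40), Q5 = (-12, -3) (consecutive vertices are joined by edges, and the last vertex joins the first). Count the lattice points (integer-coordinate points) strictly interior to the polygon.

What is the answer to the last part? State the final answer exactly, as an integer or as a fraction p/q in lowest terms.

Part 1: 52729 = 67 * 787; number of divisors = (1+1) * (1+1) = 4; answer 4
Part 2: W1 = 4; r = 6; total draws C(18,5) = 8568; favorable C(14,5) = 2002; P = 143/612; answer 143/612
Part 3: W2 = 143/612; threaded value p + q = 755; c = 8; cross terms: (-22*-28 - 32*-35)=1736, (32*8 - 2*-28)=312, (2*40 - -37*8)=376, (-37*-3 - -12*40)=591, (-12*-35 - -22*-3)=354; twice the area = |3369| = 3369; area = 3369/2; boundary points = 1 + 6 + 1 + 1 + 2 = 11; strictly interior points = area - boundary/2 + 1 = 1680; answer 1680

1680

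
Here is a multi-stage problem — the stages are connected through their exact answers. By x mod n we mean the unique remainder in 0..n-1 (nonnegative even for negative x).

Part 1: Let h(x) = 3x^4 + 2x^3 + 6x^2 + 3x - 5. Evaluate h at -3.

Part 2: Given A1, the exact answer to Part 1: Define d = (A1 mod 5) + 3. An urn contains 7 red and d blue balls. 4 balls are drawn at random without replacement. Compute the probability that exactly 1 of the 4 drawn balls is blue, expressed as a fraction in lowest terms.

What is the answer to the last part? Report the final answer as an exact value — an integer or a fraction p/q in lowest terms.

Part 1: 3*(-3)^4 + 2*(-3)^3 + 6*(-3)^2 + 3*(-3)^1 - 5 = (243) + (-54) + (54) + (-9) + (-5) = 229; answer 229
Part 2: A1 = 229; d = 7; total draws C(14,4) = 1001; favorable C(7,1)*C(7,3) = 245; P = 35/143; answer 35/143

35/143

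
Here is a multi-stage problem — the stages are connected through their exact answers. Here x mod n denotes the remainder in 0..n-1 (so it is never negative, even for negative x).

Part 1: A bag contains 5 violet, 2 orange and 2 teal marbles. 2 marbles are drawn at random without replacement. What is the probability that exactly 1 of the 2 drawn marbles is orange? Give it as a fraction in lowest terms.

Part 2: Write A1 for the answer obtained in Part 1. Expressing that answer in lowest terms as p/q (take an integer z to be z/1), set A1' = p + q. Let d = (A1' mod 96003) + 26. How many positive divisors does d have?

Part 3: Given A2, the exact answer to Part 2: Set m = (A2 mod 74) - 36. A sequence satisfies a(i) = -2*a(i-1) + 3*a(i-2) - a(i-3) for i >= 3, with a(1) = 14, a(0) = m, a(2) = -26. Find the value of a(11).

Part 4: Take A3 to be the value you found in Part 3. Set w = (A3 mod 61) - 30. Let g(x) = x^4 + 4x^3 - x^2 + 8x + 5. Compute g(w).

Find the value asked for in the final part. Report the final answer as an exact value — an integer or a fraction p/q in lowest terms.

27605

Part 1: total draws C(9,2) = 36; favorable C(2,1)*C(7,1) = 14; P = 7/18; answer 7/18
Part 2: A1 = 7/18; threaded value p + q = 25; d = 51; 51 = 3 * 17; number of divisors = (1+1) * (1+1) = 4; answer 4
Part 3: A2 = 4; m = -32; a(3) = -2*(-26) + 3*(14) - 1*(-32) = 126; iterating: a(3)=126, a(4)=-344, a(5)=1092, a(6)=-3342, a(7)=10304, a(8)=-31726, a(9)=97706, a(10)=-300894, a(11)=926632; answer 926632
Part 4: A3 = 926632; w = 12; 1*(12)^4 + 4*(12)^3 - 1*(12)^2 + 8*(12)^1 + 5 = (20736) + (6912) + (-144) + (96) + (5) = 27605; answer 27605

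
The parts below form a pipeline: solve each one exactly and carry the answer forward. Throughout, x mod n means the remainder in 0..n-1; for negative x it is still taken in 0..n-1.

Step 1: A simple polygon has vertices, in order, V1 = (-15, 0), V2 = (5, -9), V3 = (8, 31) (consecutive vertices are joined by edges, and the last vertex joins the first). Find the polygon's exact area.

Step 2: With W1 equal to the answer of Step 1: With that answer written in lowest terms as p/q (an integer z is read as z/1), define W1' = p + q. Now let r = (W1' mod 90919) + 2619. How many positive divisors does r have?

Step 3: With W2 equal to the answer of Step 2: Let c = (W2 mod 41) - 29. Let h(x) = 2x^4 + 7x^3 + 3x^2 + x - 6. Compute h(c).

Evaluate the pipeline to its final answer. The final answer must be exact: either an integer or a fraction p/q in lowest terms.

325431

Step 1: cross terms: (-15*-9 - 5*0)=135, (5*31 - 8*-9)=227, (8*0 - -15*31)=465; twice the area = |827| = 827; area = 827/2; answer 827/2
Step 2: W1 = 827/2; threaded value p + q = 829; r = 3448; 3448 = 2^3 * 431; number of divisors = (3+1) * (1+1) = 8; answer 8
Step 3: W2 = 8; c = -21; 2*(-21)^4 + 7*(-21)^3 + 3*(-21)^2 + 1*(-21)^1 - 6 = (388962) + (-64827) + (1323) + (-21) + (-6) = 325431; answer 325431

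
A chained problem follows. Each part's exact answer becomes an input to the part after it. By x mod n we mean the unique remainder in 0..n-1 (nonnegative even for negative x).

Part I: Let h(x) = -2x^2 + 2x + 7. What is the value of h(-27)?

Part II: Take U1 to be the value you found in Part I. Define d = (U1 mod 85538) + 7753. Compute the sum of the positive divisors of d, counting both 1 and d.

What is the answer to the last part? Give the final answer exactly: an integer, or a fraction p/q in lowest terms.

Part I: -2*(-27)^2 + 2*(-27)^1 + 7 = (-1458) + (-54) + (7) = -1505; answer -1505
Part II: U1 = -1505; d = 91786; 91786 = 2 * 45893; sigma = (1 + 2) * (1 + 45893) = 3 * 45894 = 137682; answer 137682

137682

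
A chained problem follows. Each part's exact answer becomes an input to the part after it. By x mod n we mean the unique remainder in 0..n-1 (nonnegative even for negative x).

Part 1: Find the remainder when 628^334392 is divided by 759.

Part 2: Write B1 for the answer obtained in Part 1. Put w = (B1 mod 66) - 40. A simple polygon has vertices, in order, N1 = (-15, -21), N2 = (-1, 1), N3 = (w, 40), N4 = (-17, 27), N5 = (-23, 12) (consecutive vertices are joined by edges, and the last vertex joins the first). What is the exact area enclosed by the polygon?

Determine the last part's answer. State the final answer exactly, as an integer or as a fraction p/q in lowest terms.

Part 1: squarings mod 759: 628^1=628, 628^2=463, 628^4=331, 628^8=265, 628^16=397, 628^32=496, 628^64=100, 628^128=133, 628^256=232, 628^512=694, 628^1024=430, 628^2048=463, 628^4096=331, 628^8192=265, 628^16384=397, 628^32768=496, 628^65536=100, 628^131072=133, 628^262144=232; 628^334392 = 628^8 * 628^16 * 628^32 * 628^512 * 628^2048 * 628^4096 * 628^65536 * 628^262144 = 232 (mod 759); answer 232
Part 2: B1 = 232; w = -6; cross terms: (-15*1 - -1*-21)=-36, (-1*40 - -6*1)=-34, (-6*27 - -17*40)=518, (-17*12 - -23*27)=417, (-23*-21 - -15*12)=663; twice the area = |1528| = 1528; area = 764; answer 764

764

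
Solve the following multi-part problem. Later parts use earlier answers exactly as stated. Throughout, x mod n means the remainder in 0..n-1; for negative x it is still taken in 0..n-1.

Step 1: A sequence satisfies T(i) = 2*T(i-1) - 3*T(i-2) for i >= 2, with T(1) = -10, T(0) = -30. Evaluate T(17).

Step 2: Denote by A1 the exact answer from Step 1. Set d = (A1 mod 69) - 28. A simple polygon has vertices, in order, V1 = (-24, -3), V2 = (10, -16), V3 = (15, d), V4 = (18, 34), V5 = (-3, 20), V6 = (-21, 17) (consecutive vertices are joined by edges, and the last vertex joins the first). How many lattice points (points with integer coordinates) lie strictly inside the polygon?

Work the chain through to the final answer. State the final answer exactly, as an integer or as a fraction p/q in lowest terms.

Step 1: T(2) = 2*(-10) - 3*(-30) = 70; iterating: T(2)=70, T(3)=170, T(4)=130, T(5)=-250, T(6)=-890, T(7)=-1030, T(8)=610, T(9)=4310, T(10)=6790, T(11)=650, T(12)=-19070, T(13)=-40090, T(14)=-22970, T(15)=74330, T(16)=217570, T(17)=212150; answer 212150
Step 2: A1 = 212150; d = 16; cross terms: (-24*-16 - 10*-3)=414, (10*16 - 15*-16)=400, (15*34 - 18*16)=222, (18*20 - -3*34)=462, (-3*17 - -21*20)=369, (-21*-3 - -24*17)=471; twice the area = |2338| = 2338; area = 1169; boundary points = 1 + 1 + 3 + 7 + 3 + 1 = 16; strictly interior points = area - boundary/2 + 1 = 1162; answer 1162

1162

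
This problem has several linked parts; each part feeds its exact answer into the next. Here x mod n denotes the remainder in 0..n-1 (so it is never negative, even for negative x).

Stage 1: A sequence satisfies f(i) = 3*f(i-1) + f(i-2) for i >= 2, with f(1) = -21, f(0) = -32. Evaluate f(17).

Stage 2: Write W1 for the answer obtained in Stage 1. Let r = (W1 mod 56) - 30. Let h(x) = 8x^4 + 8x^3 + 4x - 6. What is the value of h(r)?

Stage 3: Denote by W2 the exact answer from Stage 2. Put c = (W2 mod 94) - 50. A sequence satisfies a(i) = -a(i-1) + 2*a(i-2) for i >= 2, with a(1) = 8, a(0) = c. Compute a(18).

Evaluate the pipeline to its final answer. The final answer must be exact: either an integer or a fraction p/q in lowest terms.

873828

Stage 1: f(2) = 3*(-21) + 1*(-32) = -95; iterating: f(2)=-95, f(3)=-306, f(4)=-1013, f(5)=-3345, f(6)=-11048, f(7)=-36489, f(8)=-120515, f(9)=-398034, f(10)=-1314617, f(11)=-4341885, f(12)=-14340272, f(13)=-47362701, f(14)=-156428375, f(15)=-516647826, f(16)=-1706371853, f(17)=-5635763385; answer -5635763385
Stage 2: W1 = -5635763385; r = -23; 8*(-23)^4 + 8*(-23)^3 + 4*(-23)^1 - 6 = (2238728) + (-97336) + (-92) + (-6) = 2141294; answer 2141294
Stage 3: W2 = 2141294; c = 18; a(2) = -1*(8) + 2*(18) = 28; iterating: a(2)=28, a(3)=-12, a(4)=68, a(5)=-92, a(6)=228, a(7)=-412, a(8)=868, a(9)=-1692, a(10)=3428, a(11)=-6812, a(12)=13668, a(13)=-27292, a(14)=54628, a(15)=-109212, a(16)=218468, a(17)=-436892, a(18)=873828; answer 873828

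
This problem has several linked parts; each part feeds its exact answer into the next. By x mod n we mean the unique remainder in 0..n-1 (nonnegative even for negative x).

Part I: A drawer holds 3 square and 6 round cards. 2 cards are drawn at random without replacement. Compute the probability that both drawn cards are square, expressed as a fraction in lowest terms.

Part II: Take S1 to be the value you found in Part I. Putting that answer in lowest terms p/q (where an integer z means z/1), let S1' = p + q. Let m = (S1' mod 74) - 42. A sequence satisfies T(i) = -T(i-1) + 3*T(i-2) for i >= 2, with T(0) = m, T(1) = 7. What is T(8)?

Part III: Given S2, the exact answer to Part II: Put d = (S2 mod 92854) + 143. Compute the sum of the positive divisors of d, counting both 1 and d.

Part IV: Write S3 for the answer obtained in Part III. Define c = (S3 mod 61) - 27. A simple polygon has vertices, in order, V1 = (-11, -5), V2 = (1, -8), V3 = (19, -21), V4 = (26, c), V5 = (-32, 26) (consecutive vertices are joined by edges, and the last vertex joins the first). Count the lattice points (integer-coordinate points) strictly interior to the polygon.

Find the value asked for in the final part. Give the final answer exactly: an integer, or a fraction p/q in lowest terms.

637

Part I: total draws C(9,2) = 36; favorable C(3,2) = 3; P = 1/12; answer 1/12
Part II: S1 = 1/12; threaded value p + q = 13; m = -29; T(2) = -1*(7) + 3*(-29) = -94; iterating: T(2)=-94, T(3)=115, T(4)=-397, T(5)=742, T(6)=-1933, T(7)=4159, T(8)=-9958; answer -9958
Part III: S2 = -9958; d = 83039; 83039 = 11 * 7549; sigma = (1 + 11) * (1 + 7549) = 12 * 7550 = 90600; answer 90600
Part IV: S3 = 90600; c = -12; cross terms: (-11*-8 - 1*-5)=93, (1*-21 - 19*-8)=131, (19*-12 - 26*-21)=318, (26*26 - -32*-12)=292, (-32*-5 - -11*26)=446; twice the area = |1280| = 1280; area = 640; boundary points = 3 + 1 + 1 + 2 + 1 = 8; strictly interior points = area - boundary/2 + 1 = 637; answer 637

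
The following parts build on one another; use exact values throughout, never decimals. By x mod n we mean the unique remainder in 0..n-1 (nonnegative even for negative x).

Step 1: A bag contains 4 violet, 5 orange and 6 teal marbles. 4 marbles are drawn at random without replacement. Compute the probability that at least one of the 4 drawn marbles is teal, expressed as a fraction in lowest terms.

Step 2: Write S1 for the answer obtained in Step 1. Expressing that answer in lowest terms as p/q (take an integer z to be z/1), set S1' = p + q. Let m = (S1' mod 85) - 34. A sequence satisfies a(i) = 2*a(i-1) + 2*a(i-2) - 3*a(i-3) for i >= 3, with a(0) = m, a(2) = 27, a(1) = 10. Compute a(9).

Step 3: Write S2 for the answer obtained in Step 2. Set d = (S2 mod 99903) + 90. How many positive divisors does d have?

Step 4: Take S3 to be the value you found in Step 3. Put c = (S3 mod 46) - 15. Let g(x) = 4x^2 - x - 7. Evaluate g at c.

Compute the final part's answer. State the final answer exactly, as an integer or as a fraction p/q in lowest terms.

488

Step 1: total draws C(15,4) = 1365; complement C(9,4) = 126; favorable 1365 - 126 = 1239; P = 59/65; answer 59/65
Step 2: S1 = 59/65; threaded value p + q = 124; m = 5; a(3) = 2*(27) + 2*(10) - 3*(5) = 59; iterating: a(3)=59, a(4)=142, a(5)=321, a(6)=749, a(7)=1714, a(8)=3963, a(9)=9107; answer 9107
Step 3: S2 = 9107; d = 9197; 9197 = 17 * 541; number of divisors = (1+1) * (1+1) = 4; answer 4
Step 4: S3 = 4; c = -11; 4*(-11)^2 - 1*(-11)^1 - 7 = (484) + (11) + (-7) = 488; answer 488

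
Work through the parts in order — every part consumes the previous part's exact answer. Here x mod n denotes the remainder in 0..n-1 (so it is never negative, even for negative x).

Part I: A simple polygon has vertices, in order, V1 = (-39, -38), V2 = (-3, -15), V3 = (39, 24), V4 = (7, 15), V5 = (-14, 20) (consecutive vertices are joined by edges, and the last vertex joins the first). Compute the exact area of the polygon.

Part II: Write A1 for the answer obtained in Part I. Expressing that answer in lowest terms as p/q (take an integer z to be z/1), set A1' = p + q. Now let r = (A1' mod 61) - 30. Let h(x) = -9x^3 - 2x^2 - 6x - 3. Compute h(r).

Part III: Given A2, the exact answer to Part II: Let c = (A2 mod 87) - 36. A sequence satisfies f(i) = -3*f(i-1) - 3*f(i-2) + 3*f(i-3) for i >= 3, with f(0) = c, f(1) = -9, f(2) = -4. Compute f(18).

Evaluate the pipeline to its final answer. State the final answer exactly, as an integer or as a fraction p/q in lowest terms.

47597868

Part I: cross terms: (-39*-15 - -3*-38)=471, (-3*24 - 39*-15)=513, (39*15 - 7*24)=417, (7*20 - -14*15)=350, (-14*-38 - -39*20)=1312; twice the area = |3063| = 3063; area = 3063/2; answer 3063/2
Part II: A1 = 3063/2; threaded value p + q = 3065; r = -15; -9*(-15)^3 - 2*(-15)^2 - 6*(-15)^1 - 3 = (30375) + (-450) + (90) + (-3) = 30012; answer 30012
Part III: A2 = 30012; c = 48; f(3) = -3*(-4) - 3*(-9) + 3*(48) = 183; iterating: f(3)=183, f(4)=-564, f(5)=1131, f(6)=-1152, f(7)=-1629, f(8)=11736, f(9)=-33777, f(10)=61236, f(11)=-47169, f(12)=-143532, f(13)=755811, f(14)=-1978344, f(15)=3237003, f(16)=-1508544, f(17)=-11120409, f(18)=47597868; answer 47597868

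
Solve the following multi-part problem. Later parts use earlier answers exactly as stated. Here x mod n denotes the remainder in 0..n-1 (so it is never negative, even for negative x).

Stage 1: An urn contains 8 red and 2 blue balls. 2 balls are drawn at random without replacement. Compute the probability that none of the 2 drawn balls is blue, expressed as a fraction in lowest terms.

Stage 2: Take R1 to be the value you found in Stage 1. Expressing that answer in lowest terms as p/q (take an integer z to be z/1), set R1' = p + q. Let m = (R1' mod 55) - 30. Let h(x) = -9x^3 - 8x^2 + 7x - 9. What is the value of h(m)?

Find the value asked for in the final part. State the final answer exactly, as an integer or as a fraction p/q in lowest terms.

14307

Stage 1: total draws C(10,2) = 45; favorable C(8,2) = 28; P = 28/45; answer 28/45
Stage 2: R1 = 28/45; threaded value p + q = 73; m = -12; -9*(-12)^3 - 8*(-12)^2 + 7*(-12)^1 - 9 = (15552) + (-1152) + (-84) + (-9) = 14307; answer 14307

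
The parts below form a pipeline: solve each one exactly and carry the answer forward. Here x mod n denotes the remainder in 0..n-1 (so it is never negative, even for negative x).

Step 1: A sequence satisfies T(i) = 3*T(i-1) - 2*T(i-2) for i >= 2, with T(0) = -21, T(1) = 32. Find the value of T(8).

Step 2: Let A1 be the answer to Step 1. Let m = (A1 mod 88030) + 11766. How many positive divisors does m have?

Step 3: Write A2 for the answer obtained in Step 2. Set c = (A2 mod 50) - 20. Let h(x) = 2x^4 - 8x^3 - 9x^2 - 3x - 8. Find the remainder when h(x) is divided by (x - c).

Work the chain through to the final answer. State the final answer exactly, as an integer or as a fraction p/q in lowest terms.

Step 1: T(2) = 3*(32) - 2*(-21) = 138; iterating: T(2)=138, T(3)=350, T(4)=774, T(5)=1622, T(6)=3318, T(7)=6710, T(8)=13494; answer 13494
Step 2: A1 = 13494; m = 25260; 25260 = 2^2 * 3 * 5 * 421; number of divisors = (2+1) * (1+1) * (1+1) * (1+1) = 24; answer 24
Step 3: A2 = 24; c = 4; remainder = value at the root: 2*(4)^4 - 8*(4)^3 - 9*(4)^2 - 3*(4)^1 - 8 = (512) + (-512) + (-144) + (-12) + (-8) = -164; answer -164

-164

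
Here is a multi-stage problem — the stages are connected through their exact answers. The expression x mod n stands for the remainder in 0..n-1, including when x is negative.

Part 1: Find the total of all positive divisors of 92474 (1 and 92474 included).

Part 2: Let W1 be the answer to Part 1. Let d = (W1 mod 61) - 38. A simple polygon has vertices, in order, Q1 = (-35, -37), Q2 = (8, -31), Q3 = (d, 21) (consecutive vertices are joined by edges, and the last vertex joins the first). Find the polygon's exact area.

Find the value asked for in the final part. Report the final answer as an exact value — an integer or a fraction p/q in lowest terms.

Part 1: 92474 = 2 * 46237; sigma = (1 + 2) * (1 + 46237) = 3 * 46238 = 138714; answer 138714
Part 2: W1 = 138714; d = -38; cross terms: (-35*-31 - 8*-37)=1381, (8*21 - -38*-31)=-1010, (-38*-37 - -35*21)=2141; twice the area = |2512| = 2512; area = 1256; answer 1256

1256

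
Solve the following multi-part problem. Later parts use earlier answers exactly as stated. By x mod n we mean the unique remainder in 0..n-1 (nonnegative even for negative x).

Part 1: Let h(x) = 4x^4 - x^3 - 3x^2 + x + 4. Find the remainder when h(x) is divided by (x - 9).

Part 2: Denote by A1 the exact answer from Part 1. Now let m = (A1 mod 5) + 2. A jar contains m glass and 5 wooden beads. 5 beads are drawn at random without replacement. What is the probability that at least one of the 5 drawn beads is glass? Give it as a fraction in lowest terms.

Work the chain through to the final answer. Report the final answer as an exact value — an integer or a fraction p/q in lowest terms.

20/21

Part 1: remainder = value at the root: 4*(9)^4 - 1*(9)^3 - 3*(9)^2 + 1*(9)^1 + 4 = (26244) + (-729) + (-243) + (9) + (4) = 25285; answer 25285
Part 2: A1 = 25285; m = 2; total draws C(7,5) = 21; complement C(5,5) = 1; favorable 21 - 1 = 20; P = 20/21; answer 20/21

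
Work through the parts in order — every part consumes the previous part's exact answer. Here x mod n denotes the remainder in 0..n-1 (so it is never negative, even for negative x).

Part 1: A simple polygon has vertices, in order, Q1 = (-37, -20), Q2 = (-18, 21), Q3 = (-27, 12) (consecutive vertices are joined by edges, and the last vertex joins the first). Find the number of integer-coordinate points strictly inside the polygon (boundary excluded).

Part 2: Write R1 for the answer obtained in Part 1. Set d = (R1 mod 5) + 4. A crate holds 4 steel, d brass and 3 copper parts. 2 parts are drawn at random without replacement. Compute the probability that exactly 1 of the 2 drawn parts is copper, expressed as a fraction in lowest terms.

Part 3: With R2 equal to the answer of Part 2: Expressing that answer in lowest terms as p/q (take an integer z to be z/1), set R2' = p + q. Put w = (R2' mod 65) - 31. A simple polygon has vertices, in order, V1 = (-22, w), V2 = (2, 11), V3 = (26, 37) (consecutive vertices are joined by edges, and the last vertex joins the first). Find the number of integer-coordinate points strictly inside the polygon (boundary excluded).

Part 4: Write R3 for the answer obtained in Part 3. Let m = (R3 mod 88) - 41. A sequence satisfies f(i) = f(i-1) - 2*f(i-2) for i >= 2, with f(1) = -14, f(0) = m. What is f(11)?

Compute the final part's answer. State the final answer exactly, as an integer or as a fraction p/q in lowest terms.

-828

Part 1: cross terms: (-37*21 - -18*-20)=-1137, (-18*12 - -27*21)=351, (-27*-20 - -37*12)=984; twice the area = |198| = 198; area = 99; boundary points = 1 + 9 + 2 = 12; strictly interior points = area - boundary/2 + 1 = 94; answer 94
Part 2: R1 = 94; d = 8; total draws C(15,2) = 105; favorable C(3,1)*C(12,1) = 36; P = 12/35; answer 12/35
Part 3: R2 = 12/35; threaded value p + q = 47; w = 16; cross terms: (-22*11 - 2*16)=-274, (2*37 - 26*11)=-212, (26*16 - -22*37)=1230; twice the area = |744| = 744; area = 372; boundary points = 1 + 2 + 3 = 6; strictly interior points = area - boundary/2 + 1 = 370; answer 370
Part 4: R3 = 370; m = -23; f(2) = 1*(-14) - 2*(-23) = 32; iterating: f(2)=32, f(3)=60, f(4)=-4, f(5)=-124, f(6)=-116, f(7)=132, f(8)=364, f(9)=100, f(10)=-628, f(11)=-828; answer -828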